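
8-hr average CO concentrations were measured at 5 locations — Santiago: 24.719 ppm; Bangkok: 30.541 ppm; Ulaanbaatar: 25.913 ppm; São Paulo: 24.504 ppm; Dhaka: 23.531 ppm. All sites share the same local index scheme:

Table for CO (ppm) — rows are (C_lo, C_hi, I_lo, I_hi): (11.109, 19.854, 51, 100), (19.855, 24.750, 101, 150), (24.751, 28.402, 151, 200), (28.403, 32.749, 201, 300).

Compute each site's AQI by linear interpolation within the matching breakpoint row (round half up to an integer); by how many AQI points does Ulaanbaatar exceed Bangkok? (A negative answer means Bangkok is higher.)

-83

Santiago: row 19.855–24.750 (AQI 101–150). (150−101)·(24.719−19.855)/(24.750−19.855) + 101 = 49·4.864/4.895 + 101 ≈ 149.69 → 150.
Bangkok: 30.541 ∈ [28.403, 32.749] ↔ index [201, 300].
201 + (30.541−28.403)·(300−201)/(32.749−28.403) = 201 + 2.138·99/4.346 ≈ 249.70, so AQI = 250.
Ulaanbaatar: 25.913 lies in 24.751–28.402, so I_lo=151, I_hi=200, C_lo=24.751, C_hi=28.402.
(200−151)/(28.402−24.751) × (25.913−24.751) + 151 = 49/3.651 × 1.162 + 151 ≈ 166.60 → 167.
São Paulo: 24.504 lies in 19.855–24.750, so I_lo=101, I_hi=150, C_lo=19.855, C_hi=24.750.
(150−101)/(24.750−19.855) × (24.504−19.855) + 101 = 49/4.895 × 4.649 + 101 ≈ 147.54 → 148.
Dhaka: 23.531 lies in 19.855–24.750, so I_lo=101, I_hi=150, C_lo=19.855, C_hi=24.750.
(150−101)/(24.750−19.855) × (23.531−19.855) + 101 = 49/4.895 × 3.676 + 101 ≈ 137.80 → 138.
AQIs: Santiago=150, Bangkok=250, Ulaanbaatar=167, São Paulo=148, Dhaka=138. Ulaanbaatar (167) − Bangkok (250) = -83.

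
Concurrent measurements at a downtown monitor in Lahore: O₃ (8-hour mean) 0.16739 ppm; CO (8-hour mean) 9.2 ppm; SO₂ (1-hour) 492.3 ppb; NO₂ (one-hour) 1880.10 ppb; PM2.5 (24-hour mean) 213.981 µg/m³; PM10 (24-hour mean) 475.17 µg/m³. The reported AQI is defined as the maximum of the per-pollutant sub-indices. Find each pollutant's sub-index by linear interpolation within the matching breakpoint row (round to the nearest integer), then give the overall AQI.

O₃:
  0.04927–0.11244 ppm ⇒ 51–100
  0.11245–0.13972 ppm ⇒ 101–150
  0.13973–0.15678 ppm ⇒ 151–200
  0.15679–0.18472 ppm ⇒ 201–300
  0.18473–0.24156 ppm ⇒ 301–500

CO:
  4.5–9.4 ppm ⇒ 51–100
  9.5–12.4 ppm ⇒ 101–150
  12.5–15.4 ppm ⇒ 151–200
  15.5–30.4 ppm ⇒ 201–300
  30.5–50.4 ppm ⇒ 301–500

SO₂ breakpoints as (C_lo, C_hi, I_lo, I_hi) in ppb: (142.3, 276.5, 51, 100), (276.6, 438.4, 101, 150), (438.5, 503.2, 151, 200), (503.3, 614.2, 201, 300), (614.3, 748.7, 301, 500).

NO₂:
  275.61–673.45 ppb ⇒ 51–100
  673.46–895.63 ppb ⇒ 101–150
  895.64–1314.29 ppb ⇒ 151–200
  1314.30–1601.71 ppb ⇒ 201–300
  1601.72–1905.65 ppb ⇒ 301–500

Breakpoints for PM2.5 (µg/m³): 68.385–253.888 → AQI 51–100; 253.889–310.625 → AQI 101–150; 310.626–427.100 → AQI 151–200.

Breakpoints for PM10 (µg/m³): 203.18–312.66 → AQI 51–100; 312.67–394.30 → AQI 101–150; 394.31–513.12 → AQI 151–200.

483

O₃: row 0.15679–0.18472 (AQI 201–300). (300−201)·(0.16739−0.15679)/(0.18472−0.15679) + 201 = 99·0.01060/0.02793 + 201 ≈ 238.57 → 239.
CO: row 4.5–9.4 (AQI 51–100). (100−51)·(9.2−4.5)/(9.4−4.5) + 51 = 49·4.7/4.9 + 51 ≈ 98.00 → 98.
SO₂ 492.3: bracket 438.5–503.2 → index 151–200; slope 49/64.7, offset 53.8.
AQI = 151 + 49/64.7·53.8 ≈ 191.74 ⇒ 192.
NO₂: row 1601.72–1905.65 (AQI 301–500). (500−301)·(1880.10−1601.72)/(1905.65−1601.72) + 301 = 199·278.38/303.93 + 301 ≈ 483.27 → 483.
PM2.5: 213.981 ∈ [68.385, 253.888] ↔ index [51, 100].
51 + (213.981−68.385)·(100−51)/(253.888−68.385) = 51 + 145.596·49/185.503 ≈ 89.46, so AQI = 89.
PM10: 475.17 ∈ [394.31, 513.12] ↔ index [151, 200].
151 + (475.17−394.31)·(200−151)/(513.12−394.31) = 151 + 80.86·49/118.81 ≈ 184.35, so AQI = 184.
Sub-indices: O₃→239, CO→98, SO₂→192, NO₂→483, PM2.5→89, PM10→184. Overall AQI = max = 483; dominant pollutant is NO₂.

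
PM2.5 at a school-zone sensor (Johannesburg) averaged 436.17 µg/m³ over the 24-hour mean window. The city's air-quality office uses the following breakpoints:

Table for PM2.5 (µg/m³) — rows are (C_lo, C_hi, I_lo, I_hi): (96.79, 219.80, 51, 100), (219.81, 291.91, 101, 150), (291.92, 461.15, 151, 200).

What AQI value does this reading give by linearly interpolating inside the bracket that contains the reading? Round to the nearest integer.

193

PM2.5: row 291.92–461.15 (AQI 151–200). (200−151)·(436.17−291.92)/(461.15−291.92) + 151 = 49·144.25/169.23 + 151 ≈ 192.77 → 193.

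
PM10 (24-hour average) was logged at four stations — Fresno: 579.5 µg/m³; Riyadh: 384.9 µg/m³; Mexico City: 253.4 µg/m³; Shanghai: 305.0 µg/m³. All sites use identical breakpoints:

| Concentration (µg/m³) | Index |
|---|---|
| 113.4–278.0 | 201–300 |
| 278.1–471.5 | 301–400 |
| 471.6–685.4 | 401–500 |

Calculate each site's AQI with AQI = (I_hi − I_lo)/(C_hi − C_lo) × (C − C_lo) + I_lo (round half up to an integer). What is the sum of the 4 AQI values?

1407

Fresno 579.5: bracket 471.6–685.4 → index 401–500; slope 99/213.8, offset 107.9.
AQI = 401 + 99/213.8·107.9 ≈ 450.96 ⇒ 451.
Riyadh: row 278.1–471.5 (AQI 301–400). (400−301)·(384.9−278.1)/(471.5−278.1) + 301 = 99·106.8/193.4 + 301 ≈ 355.67 → 356.
Mexico City: row 113.4–278.0 (AQI 201–300). (300−201)·(253.4−113.4)/(278.0−113.4) + 201 = 99·140.0/164.6 + 201 ≈ 285.20 → 285.
Shanghai: 305.0 lies in 278.1–471.5, so I_lo=301, I_hi=400, C_lo=278.1, C_hi=471.5.
(400−301)/(471.5−278.1) × (305.0−278.1) + 301 = 99/193.4 × 26.9 + 301 ≈ 314.77 → 315.
AQIs: Fresno=451, Riyadh=356, Mexico City=285, Shanghai=315. Sum = 451 + 356 + 285 + 315 = 1407.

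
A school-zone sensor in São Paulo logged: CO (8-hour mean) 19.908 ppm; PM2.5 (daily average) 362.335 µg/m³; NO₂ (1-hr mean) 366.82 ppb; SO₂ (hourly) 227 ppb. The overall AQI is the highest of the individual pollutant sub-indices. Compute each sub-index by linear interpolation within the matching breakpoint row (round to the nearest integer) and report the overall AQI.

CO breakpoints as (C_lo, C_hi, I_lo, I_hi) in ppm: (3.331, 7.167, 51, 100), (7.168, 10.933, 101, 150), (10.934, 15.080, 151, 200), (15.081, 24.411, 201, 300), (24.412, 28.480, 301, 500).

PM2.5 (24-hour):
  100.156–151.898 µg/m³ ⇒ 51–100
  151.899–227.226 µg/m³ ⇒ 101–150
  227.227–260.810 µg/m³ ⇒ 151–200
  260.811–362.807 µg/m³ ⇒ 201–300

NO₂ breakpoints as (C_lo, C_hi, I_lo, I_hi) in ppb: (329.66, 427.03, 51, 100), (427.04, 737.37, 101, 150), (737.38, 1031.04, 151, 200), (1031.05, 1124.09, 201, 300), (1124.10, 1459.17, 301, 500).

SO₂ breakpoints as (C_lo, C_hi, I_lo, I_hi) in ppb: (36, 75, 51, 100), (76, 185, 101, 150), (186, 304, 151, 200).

CO: 19.908 lies in 15.081–24.411, so I_lo=201, I_hi=300, C_lo=15.081, C_hi=24.411.
(300−201)/(24.411−15.081) × (19.908−15.081) + 201 = 99/9.330 × 4.827 + 201 ≈ 252.22 → 252.
PM2.5: 362.335 lies in 260.811–362.807, so I_lo=201, I_hi=300, C_lo=260.811, C_hi=362.807.
(300−201)/(362.807−260.811) × (362.335−260.811) + 201 = 99/101.996 × 101.524 + 201 ≈ 299.54 → 300.
NO₂: row 329.66–427.03 (AQI 51–100). (100−51)·(366.82−329.66)/(427.03−329.66) + 51 = 49·37.16/97.37 + 51 ≈ 69.70 → 70.
SO₂ 227: bracket 186–304 → index 151–200; slope 49/118, offset 41.
AQI = 151 + 49/118·41 ≈ 168.03 ⇒ 168.
Sub-indices: CO→252, PM2.5→300, NO₂→70, SO₂→168. Overall AQI = max = 300; dominant pollutant is PM2.5.

300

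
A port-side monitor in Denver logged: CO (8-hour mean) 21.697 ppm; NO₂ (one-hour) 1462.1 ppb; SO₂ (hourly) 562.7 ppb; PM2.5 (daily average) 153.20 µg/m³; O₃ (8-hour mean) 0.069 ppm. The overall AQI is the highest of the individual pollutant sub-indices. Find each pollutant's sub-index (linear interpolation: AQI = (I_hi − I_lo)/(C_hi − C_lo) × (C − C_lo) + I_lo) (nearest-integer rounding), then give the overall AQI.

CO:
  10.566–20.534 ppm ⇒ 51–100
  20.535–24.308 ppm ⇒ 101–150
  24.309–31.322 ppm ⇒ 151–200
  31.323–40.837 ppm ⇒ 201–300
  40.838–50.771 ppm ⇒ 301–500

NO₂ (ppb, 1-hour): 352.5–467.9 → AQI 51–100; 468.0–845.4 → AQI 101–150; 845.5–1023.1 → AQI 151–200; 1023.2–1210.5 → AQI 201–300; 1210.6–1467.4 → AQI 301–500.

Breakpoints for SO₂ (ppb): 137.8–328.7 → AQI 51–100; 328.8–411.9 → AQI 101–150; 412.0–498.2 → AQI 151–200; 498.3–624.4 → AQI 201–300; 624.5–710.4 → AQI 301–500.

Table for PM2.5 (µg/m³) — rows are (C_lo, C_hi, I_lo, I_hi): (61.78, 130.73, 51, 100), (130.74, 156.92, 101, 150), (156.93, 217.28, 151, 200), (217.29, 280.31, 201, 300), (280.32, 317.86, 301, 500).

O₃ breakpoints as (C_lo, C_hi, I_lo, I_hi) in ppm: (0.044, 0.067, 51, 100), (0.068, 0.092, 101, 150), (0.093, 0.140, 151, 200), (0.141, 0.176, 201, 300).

496

CO: row 20.535–24.308 (AQI 101–150). (150−101)·(21.697−20.535)/(24.308−20.535) + 101 = 49·1.162/3.773 + 101 ≈ 116.09 → 116.
NO₂: row 1210.6–1467.4 (AQI 301–500). (500−301)·(1462.1−1210.6)/(1467.4−1210.6) + 301 = 199·251.5/256.8 + 301 ≈ 495.89 → 496.
SO₂ 562.7: bracket 498.3–624.4 → index 201–300; slope 99/126.1, offset 64.4.
AQI = 201 + 99/126.1·64.4 ≈ 251.56 ⇒ 252.
PM2.5: 153.20 ∈ [130.74, 156.92] ↔ index [101, 150].
101 + (153.20−130.74)·(150−101)/(156.92−130.74) = 101 + 22.46·49/26.18 ≈ 143.04, so AQI = 143.
O₃: 0.069 ∈ [0.068, 0.092] ↔ index [101, 150].
101 + (0.069−0.068)·(150−101)/(0.092−0.068) = 101 + 0.001·49/0.024 ≈ 103.04, so AQI = 103.
Sub-indices: CO→116, NO₂→496, SO₂→252, PM2.5→143, O₃→103. Overall AQI = max = 496; dominant pollutant is NO₂.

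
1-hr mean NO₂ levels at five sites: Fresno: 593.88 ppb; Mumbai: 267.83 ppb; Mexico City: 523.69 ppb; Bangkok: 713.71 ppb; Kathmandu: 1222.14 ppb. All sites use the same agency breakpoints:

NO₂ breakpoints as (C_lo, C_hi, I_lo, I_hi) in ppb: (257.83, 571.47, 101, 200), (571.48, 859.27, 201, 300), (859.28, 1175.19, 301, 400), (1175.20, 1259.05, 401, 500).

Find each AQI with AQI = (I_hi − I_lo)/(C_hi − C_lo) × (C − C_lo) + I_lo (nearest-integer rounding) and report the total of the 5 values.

1204

Fresno 593.88: bracket 571.48–859.27 → index 201–300; slope 99/287.79, offset 22.40.
AQI = 201 + 99/287.79·22.40 ≈ 208.71 ⇒ 209.
Mumbai 267.83: bracket 257.83–571.47 → index 101–200; slope 99/313.64, offset 10.00.
AQI = 101 + 99/313.64·10.00 ≈ 104.16 ⇒ 104.
Mexico City: 523.69 ∈ [257.83, 571.47] ↔ index [101, 200].
101 + (523.69−257.83)·(200−101)/(571.47−257.83) = 101 + 265.86·99/313.64 ≈ 184.92, so AQI = 185.
Bangkok: 713.71 ∈ [571.48, 859.27] ↔ index [201, 300].
201 + (713.71−571.48)·(300−201)/(859.27−571.48) = 201 + 142.23·99/287.79 ≈ 249.93, so AQI = 250.
Kathmandu: 1222.14 lies in 1175.20–1259.05, so I_lo=401, I_hi=500, C_lo=1175.20, C_hi=1259.05.
(500−401)/(1259.05−1175.20) × (1222.14−1175.20) + 401 = 99/83.85 × 46.94 + 401 ≈ 456.42 → 456.
AQIs: Fresno=209, Mumbai=104, Mexico City=185, Bangkok=250, Kathmandu=456. Sum = 209 + 104 + 185 + 250 + 456 = 1204.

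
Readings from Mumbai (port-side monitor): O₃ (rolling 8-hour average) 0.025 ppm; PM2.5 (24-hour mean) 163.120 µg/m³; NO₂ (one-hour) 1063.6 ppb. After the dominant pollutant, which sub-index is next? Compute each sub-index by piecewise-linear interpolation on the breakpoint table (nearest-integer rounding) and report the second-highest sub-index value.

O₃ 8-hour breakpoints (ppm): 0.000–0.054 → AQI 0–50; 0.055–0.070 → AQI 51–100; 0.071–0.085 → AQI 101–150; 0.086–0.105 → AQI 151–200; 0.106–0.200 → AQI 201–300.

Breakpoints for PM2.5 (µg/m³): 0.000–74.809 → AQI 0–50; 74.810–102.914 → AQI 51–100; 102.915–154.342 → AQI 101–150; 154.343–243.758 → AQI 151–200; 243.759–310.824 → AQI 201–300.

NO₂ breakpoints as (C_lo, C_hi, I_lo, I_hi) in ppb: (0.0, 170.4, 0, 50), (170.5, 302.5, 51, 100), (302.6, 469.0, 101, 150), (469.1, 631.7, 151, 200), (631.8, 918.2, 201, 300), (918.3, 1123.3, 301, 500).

O₃ 0.025: bracket 0.000–0.054 → index 0–50; slope 50/0.054, offset 0.025.
AQI = 0 + 50/0.054·0.025 ≈ 23.15 ⇒ 23.
PM2.5: row 154.343–243.758 (AQI 151–200). (200−151)·(163.120−154.343)/(243.758−154.343) + 151 = 49·8.777/89.415 + 151 ≈ 155.81 → 156.
NO₂: 1063.6 ∈ [918.3, 1123.3] ↔ index [301, 500].
301 + (1063.6−918.3)·(500−301)/(1123.3−918.3) = 301 + 145.3·199/205.0 ≈ 442.05, so AQI = 442.
Sub-indices: O₃→23, PM2.5→156, NO₂→442. Ranked high→low: 442, 156, 23. Second-highest sub-index = 156.

156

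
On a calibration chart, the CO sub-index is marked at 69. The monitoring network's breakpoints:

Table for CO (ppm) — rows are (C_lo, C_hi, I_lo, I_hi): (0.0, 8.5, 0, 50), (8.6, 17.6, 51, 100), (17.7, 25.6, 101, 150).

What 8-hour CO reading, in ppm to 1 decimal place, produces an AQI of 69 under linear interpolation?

AQI 69 lies in the 51–100 band, which corresponds to 8.6–17.6 ppm.
C = 8.6 + (69−51)×(17.6−8.6)/(100−51) = 8.6 + 18×9.0/49 ≈ 11.906 ppm → 11.9 ppm to 1 dp.

11.9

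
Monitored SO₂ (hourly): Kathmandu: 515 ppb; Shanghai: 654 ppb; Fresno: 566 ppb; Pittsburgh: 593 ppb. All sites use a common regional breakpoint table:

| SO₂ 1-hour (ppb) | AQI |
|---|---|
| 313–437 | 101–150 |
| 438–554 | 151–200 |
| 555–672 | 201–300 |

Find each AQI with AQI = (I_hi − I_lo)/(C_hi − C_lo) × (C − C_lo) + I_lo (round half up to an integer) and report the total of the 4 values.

912

Kathmandu: row 438–554 (AQI 151–200). (200−151)·(515−438)/(554−438) + 151 = 49·77/116 + 151 ≈ 183.53 → 184.
Shanghai 654: bracket 555–672 → index 201–300; slope 99/117, offset 99.
AQI = 201 + 99/117·99 ≈ 284.77 ⇒ 285.
Fresno: 566 lies in 555–672, so I_lo=201, I_hi=300, C_lo=555, C_hi=672.
(300−201)/(672−555) × (566−555) + 201 = 99/117 × 11 + 201 ≈ 210.31 → 210.
Pittsburgh 593: bracket 555–672 → index 201–300; slope 99/117, offset 38.
AQI = 201 + 99/117·38 ≈ 233.15 ⇒ 233.
AQIs: Kathmandu=184, Shanghai=285, Fresno=210, Pittsburgh=233. Sum = 184 + 285 + 210 + 233 = 912.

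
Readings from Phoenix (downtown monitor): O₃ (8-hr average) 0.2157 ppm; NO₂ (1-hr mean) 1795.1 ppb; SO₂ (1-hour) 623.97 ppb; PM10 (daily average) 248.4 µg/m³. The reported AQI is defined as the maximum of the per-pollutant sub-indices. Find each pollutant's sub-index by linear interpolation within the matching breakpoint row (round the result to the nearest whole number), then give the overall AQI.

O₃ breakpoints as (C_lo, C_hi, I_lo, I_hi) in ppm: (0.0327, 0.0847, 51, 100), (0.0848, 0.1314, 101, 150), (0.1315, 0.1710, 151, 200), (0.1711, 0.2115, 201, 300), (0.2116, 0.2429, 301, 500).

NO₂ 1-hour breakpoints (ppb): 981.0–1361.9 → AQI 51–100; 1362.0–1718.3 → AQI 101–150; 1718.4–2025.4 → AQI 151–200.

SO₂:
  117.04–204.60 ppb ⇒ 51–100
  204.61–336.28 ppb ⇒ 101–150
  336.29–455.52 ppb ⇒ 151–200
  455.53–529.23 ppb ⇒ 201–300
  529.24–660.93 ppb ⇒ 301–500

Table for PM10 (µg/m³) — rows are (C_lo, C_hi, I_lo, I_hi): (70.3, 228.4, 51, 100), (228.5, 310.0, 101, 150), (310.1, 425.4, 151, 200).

O₃: 0.2157 lies in 0.2116–0.2429, so I_lo=301, I_hi=500, C_lo=0.2116, C_hi=0.2429.
(500−301)/(0.2429−0.2116) × (0.2157−0.2116) + 301 = 199/0.0313 × 0.0041 + 301 ≈ 327.07 → 327.
NO₂: 1795.1 ∈ [1718.4, 2025.4] ↔ index [151, 200].
151 + (1795.1−1718.4)·(200−151)/(2025.4−1718.4) = 151 + 76.7·49/307.0 ≈ 163.24, so AQI = 163.
SO₂: row 529.24–660.93 (AQI 301–500). (500−301)·(623.97−529.24)/(660.93−529.24) + 301 = 199·94.73/131.69 + 301 ≈ 444.15 → 444.
PM10: 248.4 lies in 228.5–310.0, so I_lo=101, I_hi=150, C_lo=228.5, C_hi=310.0.
(150−101)/(310.0−228.5) × (248.4−228.5) + 101 = 49/81.5 × 19.9 + 101 ≈ 112.96 → 113.
Sub-indices: O₃→327, NO₂→163, SO₂→444, PM10→113. Overall AQI = max = 444; dominant pollutant is SO₂.

444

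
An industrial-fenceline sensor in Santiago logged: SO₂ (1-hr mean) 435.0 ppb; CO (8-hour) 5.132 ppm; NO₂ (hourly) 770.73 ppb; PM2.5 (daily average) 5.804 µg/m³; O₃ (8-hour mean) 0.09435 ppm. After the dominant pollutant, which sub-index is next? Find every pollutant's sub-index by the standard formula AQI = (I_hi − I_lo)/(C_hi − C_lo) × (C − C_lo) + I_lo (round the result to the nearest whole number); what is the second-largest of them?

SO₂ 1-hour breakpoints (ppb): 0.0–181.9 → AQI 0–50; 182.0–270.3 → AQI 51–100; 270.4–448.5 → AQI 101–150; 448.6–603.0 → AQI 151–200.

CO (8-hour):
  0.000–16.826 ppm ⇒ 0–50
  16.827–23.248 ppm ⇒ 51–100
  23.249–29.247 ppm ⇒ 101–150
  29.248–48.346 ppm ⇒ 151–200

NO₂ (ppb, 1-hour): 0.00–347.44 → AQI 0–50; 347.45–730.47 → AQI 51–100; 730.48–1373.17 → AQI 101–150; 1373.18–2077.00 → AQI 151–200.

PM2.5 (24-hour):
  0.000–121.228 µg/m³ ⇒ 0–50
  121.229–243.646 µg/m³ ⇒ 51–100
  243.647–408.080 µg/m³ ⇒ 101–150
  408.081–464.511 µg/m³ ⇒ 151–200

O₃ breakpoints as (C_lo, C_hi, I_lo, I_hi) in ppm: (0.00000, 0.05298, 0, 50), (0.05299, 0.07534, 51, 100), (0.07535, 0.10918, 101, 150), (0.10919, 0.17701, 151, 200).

129

SO₂ 435.0: bracket 270.4–448.5 → index 101–150; slope 49/178.1, offset 164.6.
AQI = 101 + 49/178.1·164.6 ≈ 146.29 ⇒ 146.
CO: row 0.000–16.826 (AQI 0–50). (50−0)·(5.132−0.000)/(16.826−0.000) + 0 = 50·5.132/16.826 + 0 ≈ 15.25 → 15.
NO₂: 770.73 lies in 730.48–1373.17, so I_lo=101, I_hi=150, C_lo=730.48, C_hi=1373.17.
(150−101)/(1373.17−730.48) × (770.73−730.48) + 101 = 49/642.69 × 40.25 + 101 ≈ 104.07 → 104.
PM2.5: 5.804 lies in 0.000–121.228, so I_lo=0, I_hi=50, C_lo=0.000, C_hi=121.228.
(50−0)/(121.228−0.000) × (5.804−0.000) + 0 = 50/121.228 × 5.804 + 0 ≈ 2.39 → 2.
O₃ 0.09435: bracket 0.07535–0.10918 → index 101–150; slope 49/0.03383, offset 0.01900.
AQI = 101 + 49/0.03383·0.01900 ≈ 128.52 ⇒ 129.
Sub-indices: SO₂→146, CO→15, NO₂→104, PM2.5→2, O₃→129. Ranked high→low: 146, 129, 104, 15, 2. Second-highest sub-index = 129.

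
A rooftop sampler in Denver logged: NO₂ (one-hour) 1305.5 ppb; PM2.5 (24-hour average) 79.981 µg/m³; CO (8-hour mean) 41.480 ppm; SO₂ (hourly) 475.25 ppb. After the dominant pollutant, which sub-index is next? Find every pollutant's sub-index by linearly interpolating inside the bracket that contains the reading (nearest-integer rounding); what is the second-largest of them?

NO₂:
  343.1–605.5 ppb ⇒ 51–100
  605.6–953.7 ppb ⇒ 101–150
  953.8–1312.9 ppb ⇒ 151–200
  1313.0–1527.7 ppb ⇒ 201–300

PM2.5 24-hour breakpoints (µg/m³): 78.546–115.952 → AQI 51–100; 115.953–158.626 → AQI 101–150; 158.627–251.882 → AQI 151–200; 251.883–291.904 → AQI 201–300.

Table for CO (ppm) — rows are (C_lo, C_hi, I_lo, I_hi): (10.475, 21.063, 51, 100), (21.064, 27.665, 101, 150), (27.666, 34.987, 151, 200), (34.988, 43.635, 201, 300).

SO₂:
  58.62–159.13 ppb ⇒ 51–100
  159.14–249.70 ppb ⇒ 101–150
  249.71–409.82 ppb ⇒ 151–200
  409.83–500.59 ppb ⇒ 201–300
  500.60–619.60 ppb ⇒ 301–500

NO₂: row 953.8–1312.9 (AQI 151–200). (200−151)·(1305.5−953.8)/(1312.9−953.8) + 151 = 49·351.7/359.1 + 151 ≈ 198.99 → 199.
PM2.5: 79.981 ∈ [78.546, 115.952] ↔ index [51, 100].
51 + (79.981−78.546)·(100−51)/(115.952−78.546) = 51 + 1.435·49/37.406 ≈ 52.88, so AQI = 53.
CO: 41.480 lies in 34.988–43.635, so I_lo=201, I_hi=300, C_lo=34.988, C_hi=43.635.
(300−201)/(43.635−34.988) × (41.480−34.988) + 201 = 99/8.647 × 6.492 + 201 ≈ 275.33 → 275.
SO₂: row 409.83–500.59 (AQI 201–300). (300−201)·(475.25−409.83)/(500.59−409.83) + 201 = 99·65.42/90.76 + 201 ≈ 272.36 → 272.
Sub-indices: NO₂→199, PM2.5→53, CO→275, SO₂→272. Ranked high→low: 275, 272, 199, 53. Second-highest sub-index = 272.

272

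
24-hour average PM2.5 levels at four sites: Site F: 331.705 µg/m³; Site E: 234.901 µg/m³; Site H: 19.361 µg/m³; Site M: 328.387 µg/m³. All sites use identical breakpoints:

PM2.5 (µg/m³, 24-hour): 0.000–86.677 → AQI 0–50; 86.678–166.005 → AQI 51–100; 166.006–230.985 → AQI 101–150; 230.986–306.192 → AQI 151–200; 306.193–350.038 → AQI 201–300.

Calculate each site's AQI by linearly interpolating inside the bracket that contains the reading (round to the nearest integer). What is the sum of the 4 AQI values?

Site F 331.705: bracket 306.193–350.038 → index 201–300; slope 99/43.845, offset 25.512.
AQI = 201 + 99/43.845·25.512 ≈ 258.60 ⇒ 259.
Site E: row 230.986–306.192 (AQI 151–200). (200−151)·(234.901−230.986)/(306.192−230.986) + 151 = 49·3.915/75.206 + 151 ≈ 153.55 → 154.
Site H: 19.361 ∈ [0.000, 86.677] ↔ index [0, 50].
0 + (19.361−0.000)·(50−0)/(86.677−0.000) = 0 + 19.361·50/86.677 ≈ 11.17, so AQI = 11.
Site M: 328.387 lies in 306.193–350.038, so I_lo=201, I_hi=300, C_lo=306.193, C_hi=350.038.
(300−201)/(350.038−306.193) × (328.387−306.193) + 201 = 99/43.845 × 22.194 + 201 ≈ 251.11 → 251.
AQIs: Site F=259, Site E=154, Site H=11, Site M=251. Sum = 259 + 154 + 11 + 251 = 675.

675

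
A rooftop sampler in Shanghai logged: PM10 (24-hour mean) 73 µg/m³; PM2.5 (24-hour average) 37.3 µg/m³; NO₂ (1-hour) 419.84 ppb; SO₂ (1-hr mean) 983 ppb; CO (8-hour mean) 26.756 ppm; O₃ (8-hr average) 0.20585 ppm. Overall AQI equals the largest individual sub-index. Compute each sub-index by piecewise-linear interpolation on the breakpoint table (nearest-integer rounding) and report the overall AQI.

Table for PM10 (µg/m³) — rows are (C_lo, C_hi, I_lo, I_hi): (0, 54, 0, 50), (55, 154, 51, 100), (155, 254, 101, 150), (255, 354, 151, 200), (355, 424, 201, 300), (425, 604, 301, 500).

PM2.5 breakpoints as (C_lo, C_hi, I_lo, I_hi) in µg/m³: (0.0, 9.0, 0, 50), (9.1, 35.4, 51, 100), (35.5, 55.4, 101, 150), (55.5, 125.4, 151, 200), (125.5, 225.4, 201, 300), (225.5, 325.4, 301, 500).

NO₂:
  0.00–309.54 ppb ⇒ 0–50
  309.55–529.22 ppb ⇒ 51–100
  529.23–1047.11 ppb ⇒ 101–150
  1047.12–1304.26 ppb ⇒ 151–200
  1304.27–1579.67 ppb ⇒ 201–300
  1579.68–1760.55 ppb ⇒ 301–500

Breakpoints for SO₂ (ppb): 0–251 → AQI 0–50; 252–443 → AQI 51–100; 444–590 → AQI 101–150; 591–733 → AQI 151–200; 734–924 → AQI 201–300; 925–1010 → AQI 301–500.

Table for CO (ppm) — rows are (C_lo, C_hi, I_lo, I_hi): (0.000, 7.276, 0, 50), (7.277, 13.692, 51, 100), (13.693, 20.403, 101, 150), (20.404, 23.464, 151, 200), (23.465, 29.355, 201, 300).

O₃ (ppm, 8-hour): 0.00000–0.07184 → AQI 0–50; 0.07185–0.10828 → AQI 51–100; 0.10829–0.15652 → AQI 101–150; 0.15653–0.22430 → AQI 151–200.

PM10: 73 ∈ [55, 154] ↔ index [51, 100].
51 + (73−55)·(100−51)/(154−55) = 51 + 18·49/99 ≈ 59.91, so AQI = 60.
PM2.5: 37.3 lies in 35.5–55.4, so I_lo=101, I_hi=150, C_lo=35.5, C_hi=55.4.
(150−101)/(55.4−35.5) × (37.3−35.5) + 101 = 49/19.9 × 1.8 + 101 ≈ 105.43 → 105.
NO₂: 419.84 lies in 309.55–529.22, so I_lo=51, I_hi=100, C_lo=309.55, C_hi=529.22.
(100−51)/(529.22−309.55) × (419.84−309.55) + 51 = 49/219.67 × 110.29 + 51 ≈ 75.60 → 76.
SO₂: 983 lies in 925–1010, so I_lo=301, I_hi=500, C_lo=925, C_hi=1010.
(500−301)/(1010−925) × (983−925) + 301 = 199/85 × 58 + 301 ≈ 436.79 → 437.
CO: row 23.465–29.355 (AQI 201–300). (300−201)·(26.756−23.465)/(29.355−23.465) + 201 = 99·3.291/5.890 + 201 ≈ 256.32 → 256.
O₃: 0.20585 ∈ [0.15653, 0.22430] ↔ index [151, 200].
151 + (0.20585−0.15653)·(200−151)/(0.22430−0.15653) = 151 + 0.04932·49/0.06777 ≈ 186.66, so AQI = 187.
Sub-indices: PM10→60, PM2.5→105, NO₂→76, SO₂→437, CO→256, O₃→187. Overall AQI = max = 437; dominant pollutant is SO₂.

437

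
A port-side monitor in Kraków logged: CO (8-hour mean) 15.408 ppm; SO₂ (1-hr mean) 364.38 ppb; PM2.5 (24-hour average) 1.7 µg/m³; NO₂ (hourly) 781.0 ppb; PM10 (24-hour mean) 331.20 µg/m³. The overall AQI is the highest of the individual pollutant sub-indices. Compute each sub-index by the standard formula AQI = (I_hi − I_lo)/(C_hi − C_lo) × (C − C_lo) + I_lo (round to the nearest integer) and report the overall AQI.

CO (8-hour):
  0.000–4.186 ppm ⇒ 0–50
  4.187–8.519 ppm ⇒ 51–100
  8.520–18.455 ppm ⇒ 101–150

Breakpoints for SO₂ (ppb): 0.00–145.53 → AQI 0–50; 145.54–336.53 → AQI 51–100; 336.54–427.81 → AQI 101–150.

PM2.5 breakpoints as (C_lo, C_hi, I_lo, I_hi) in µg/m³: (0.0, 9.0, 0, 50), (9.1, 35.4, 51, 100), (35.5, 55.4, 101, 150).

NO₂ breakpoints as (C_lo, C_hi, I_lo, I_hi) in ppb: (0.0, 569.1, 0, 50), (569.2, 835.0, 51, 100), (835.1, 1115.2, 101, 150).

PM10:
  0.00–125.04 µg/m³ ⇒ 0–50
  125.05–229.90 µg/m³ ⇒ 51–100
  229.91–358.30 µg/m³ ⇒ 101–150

140

CO 15.408: bracket 8.520–18.455 → index 101–150; slope 49/9.935, offset 6.888.
AQI = 101 + 49/9.935·6.888 ≈ 134.97 ⇒ 135.
SO₂: 364.38 lies in 336.54–427.81, so I_lo=101, I_hi=150, C_lo=336.54, C_hi=427.81.
(150−101)/(427.81−336.54) × (364.38−336.54) + 101 = 49/91.27 × 27.84 + 101 ≈ 115.95 → 116.
PM2.5: row 0.0–9.0 (AQI 0–50). (50−0)·(1.7−0.0)/(9.0−0.0) + 0 = 50·1.7/9.0 + 0 ≈ 9.44 → 9.
NO₂: 781.0 lies in 569.2–835.0, so I_lo=51, I_hi=100, C_lo=569.2, C_hi=835.0.
(100−51)/(835.0−569.2) × (781.0−569.2) + 51 = 49/265.8 × 211.8 + 51 ≈ 90.05 → 90.
PM10: 331.20 lies in 229.91–358.30, so I_lo=101, I_hi=150, C_lo=229.91, C_hi=358.30.
(150−101)/(358.30−229.91) × (331.20−229.91) + 101 = 49/128.39 × 101.29 + 101 ≈ 139.66 → 140.
Sub-indices: CO→135, SO₂→116, PM2.5→9, NO₂→90, PM10→140. Overall AQI = max = 140; dominant pollutant is PM10.
AQI 140: Unhealthy for Sensitive Groups.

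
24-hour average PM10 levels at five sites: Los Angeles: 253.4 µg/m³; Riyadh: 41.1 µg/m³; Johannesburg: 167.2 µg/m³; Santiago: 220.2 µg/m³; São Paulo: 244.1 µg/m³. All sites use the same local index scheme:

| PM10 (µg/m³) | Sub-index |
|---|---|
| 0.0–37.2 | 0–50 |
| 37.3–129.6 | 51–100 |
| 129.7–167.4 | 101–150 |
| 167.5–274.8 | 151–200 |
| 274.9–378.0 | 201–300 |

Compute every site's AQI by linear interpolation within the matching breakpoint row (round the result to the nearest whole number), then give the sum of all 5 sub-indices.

754

Los Angeles 253.4: bracket 167.5–274.8 → index 151–200; slope 49/107.3, offset 85.9.
AQI = 151 + 49/107.3·85.9 ≈ 190.23 ⇒ 190.
Riyadh: 41.1 lies in 37.3–129.6, so I_lo=51, I_hi=100, C_lo=37.3, C_hi=129.6.
(100−51)/(129.6−37.3) × (41.1−37.3) + 51 = 49/92.3 × 3.8 + 51 ≈ 53.02 → 53.
Johannesburg: 167.2 lies in 129.7–167.4, so I_lo=101, I_hi=150, C_lo=129.7, C_hi=167.4.
(150−101)/(167.4−129.7) × (167.2−129.7) + 101 = 49/37.7 × 37.5 + 101 ≈ 149.74 → 150.
Santiago: row 167.5–274.8 (AQI 151–200). (200−151)·(220.2−167.5)/(274.8−167.5) + 151 = 49·52.7/107.3 + 151 ≈ 175.07 → 175.
São Paulo: row 167.5–274.8 (AQI 151–200). (200−151)·(244.1−167.5)/(274.8−167.5) + 151 = 49·76.6/107.3 + 151 ≈ 185.98 → 186.
AQIs: Los Angeles=190, Riyadh=53, Johannesburg=150, Santiago=175, São Paulo=186. Sum = 190 + 53 + 150 + 175 + 186 = 754.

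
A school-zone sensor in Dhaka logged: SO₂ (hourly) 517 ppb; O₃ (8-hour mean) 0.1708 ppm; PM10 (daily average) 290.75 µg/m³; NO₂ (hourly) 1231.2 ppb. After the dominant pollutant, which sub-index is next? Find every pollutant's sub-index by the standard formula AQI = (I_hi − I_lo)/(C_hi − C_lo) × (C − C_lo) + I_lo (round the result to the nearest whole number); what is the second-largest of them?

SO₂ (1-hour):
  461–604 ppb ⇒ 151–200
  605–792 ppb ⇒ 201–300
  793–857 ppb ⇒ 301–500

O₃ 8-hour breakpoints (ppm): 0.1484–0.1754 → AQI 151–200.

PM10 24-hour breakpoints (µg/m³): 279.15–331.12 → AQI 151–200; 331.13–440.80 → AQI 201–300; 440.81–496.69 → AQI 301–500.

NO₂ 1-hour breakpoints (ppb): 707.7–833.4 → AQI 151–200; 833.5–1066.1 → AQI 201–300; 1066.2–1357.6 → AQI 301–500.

SO₂: row 461–604 (AQI 151–200). (200−151)·(517−461)/(604−461) + 151 = 49·56/143 + 151 ≈ 170.19 → 170.
O₃: 0.1708 lies in 0.1484–0.1754, so I_lo=151, I_hi=200, C_lo=0.1484, C_hi=0.1754.
(200−151)/(0.1754−0.1484) × (0.1708−0.1484) + 151 = 49/0.0270 × 0.0224 + 151 ≈ 191.65 → 192.
PM10: 290.75 ∈ [279.15, 331.12] ↔ index [151, 200].
151 + (290.75−279.15)·(200−151)/(331.12−279.15) = 151 + 11.60·49/51.97 ≈ 161.94, so AQI = 162.
NO₂: 1231.2 lies in 1066.2–1357.6, so I_lo=301, I_hi=500, C_lo=1066.2, C_hi=1357.6.
(500−301)/(1357.6−1066.2) × (1231.2−1066.2) + 301 = 199/291.4 × 165.0 + 301 ≈ 413.68 → 414.
Sub-indices: SO₂→170, O₃→192, PM10→162, NO₂→414. Ranked high→low: 414, 192, 170, 162. Second-highest sub-index = 192.

192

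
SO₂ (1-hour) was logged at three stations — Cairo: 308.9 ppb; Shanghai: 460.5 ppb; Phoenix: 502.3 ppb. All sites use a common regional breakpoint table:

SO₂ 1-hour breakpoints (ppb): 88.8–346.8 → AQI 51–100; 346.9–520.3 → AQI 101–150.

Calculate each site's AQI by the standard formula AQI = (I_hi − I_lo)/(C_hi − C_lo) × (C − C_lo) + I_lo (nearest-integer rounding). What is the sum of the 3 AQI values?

371

Cairo: 308.9 ∈ [88.8, 346.8] ↔ index [51, 100].
51 + (308.9−88.8)·(100−51)/(346.8−88.8) = 51 + 220.1·49/258.0 ≈ 92.80, so AQI = 93.
Shanghai 460.5: bracket 346.9–520.3 → index 101–150; slope 49/173.4, offset 113.6.
AQI = 101 + 49/173.4·113.6 ≈ 133.10 ⇒ 133.
Phoenix 502.3: bracket 346.9–520.3 → index 101–150; slope 49/173.4, offset 155.4.
AQI = 101 + 49/173.4·155.4 ≈ 144.91 ⇒ 145.
AQIs: Cairo=93, Shanghai=133, Phoenix=145. Sum = 93 + 133 + 145 = 371.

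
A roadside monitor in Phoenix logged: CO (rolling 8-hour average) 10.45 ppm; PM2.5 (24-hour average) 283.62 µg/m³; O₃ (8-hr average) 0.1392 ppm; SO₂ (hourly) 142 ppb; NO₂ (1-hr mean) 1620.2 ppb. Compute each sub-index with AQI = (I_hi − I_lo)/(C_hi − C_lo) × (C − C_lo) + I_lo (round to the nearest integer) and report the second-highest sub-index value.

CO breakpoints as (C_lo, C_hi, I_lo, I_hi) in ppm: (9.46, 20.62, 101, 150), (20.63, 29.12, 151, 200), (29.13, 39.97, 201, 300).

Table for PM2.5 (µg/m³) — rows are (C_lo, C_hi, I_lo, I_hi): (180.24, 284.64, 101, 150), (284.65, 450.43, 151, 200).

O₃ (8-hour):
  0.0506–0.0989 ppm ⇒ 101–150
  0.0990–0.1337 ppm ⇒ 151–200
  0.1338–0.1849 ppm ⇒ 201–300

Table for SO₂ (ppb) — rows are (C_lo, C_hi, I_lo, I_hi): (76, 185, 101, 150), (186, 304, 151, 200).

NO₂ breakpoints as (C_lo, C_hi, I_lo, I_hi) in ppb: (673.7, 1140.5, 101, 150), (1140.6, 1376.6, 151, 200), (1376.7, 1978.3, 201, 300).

CO: 10.45 lies in 9.46–20.62, so I_lo=101, I_hi=150, C_lo=9.46, C_hi=20.62.
(150−101)/(20.62−9.46) × (10.45−9.46) + 101 = 49/11.16 × 0.99 + 101 ≈ 105.35 → 105.
PM2.5 283.62: bracket 180.24–284.64 → index 101–150; slope 49/104.40, offset 103.38.
AQI = 101 + 49/104.40·103.38 ≈ 149.52 ⇒ 150.
O₃: row 0.1338–0.1849 (AQI 201–300). (300−201)·(0.1392−0.1338)/(0.1849−0.1338) + 201 = 99·0.0054/0.0511 + 201 ≈ 211.46 → 211.
SO₂: row 76–185 (AQI 101–150). (150−101)·(142−76)/(185−76) + 101 = 49·66/109 + 101 ≈ 130.67 → 131.
NO₂: row 1376.7–1978.3 (AQI 201–300). (300−201)·(1620.2−1376.7)/(1978.3−1376.7) + 201 = 99·243.5/601.6 + 201 ≈ 241.07 → 241.
Sub-indices: CO→105, PM2.5→150, O₃→211, SO₂→131, NO₂→241. Ranked high→low: 241, 211, 150, 131, 105. Second-highest sub-index = 211.

211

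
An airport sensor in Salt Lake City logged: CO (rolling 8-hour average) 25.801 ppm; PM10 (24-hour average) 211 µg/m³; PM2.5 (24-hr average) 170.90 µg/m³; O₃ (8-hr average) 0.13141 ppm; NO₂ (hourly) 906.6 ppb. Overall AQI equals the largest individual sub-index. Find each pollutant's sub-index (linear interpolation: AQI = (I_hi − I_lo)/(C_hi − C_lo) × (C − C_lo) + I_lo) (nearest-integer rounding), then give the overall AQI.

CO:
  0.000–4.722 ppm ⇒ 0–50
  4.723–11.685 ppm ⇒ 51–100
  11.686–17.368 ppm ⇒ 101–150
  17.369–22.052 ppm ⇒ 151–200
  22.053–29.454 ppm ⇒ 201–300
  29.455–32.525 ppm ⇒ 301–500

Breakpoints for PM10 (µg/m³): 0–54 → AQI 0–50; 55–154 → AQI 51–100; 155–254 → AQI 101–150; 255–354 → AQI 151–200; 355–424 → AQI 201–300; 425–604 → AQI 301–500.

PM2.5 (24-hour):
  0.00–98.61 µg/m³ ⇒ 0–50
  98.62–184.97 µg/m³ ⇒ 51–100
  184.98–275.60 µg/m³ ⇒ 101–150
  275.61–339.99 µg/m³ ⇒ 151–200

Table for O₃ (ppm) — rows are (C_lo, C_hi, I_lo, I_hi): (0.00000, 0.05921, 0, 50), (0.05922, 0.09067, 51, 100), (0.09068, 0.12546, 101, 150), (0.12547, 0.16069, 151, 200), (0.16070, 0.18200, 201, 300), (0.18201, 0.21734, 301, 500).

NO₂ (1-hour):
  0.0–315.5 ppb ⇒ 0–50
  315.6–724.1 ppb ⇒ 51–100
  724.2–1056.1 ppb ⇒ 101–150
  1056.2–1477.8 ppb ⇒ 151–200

CO 25.801: bracket 22.053–29.454 → index 201–300; slope 99/7.401, offset 3.748.
AQI = 201 + 99/7.401·3.748 ≈ 251.14 ⇒ 251.
PM10: row 155–254 (AQI 101–150). (150−101)·(211−155)/(254−155) + 101 = 49·56/99 + 101 ≈ 128.72 → 129.
PM2.5: row 98.62–184.97 (AQI 51–100). (100−51)·(170.90−98.62)/(184.97−98.62) + 51 = 49·72.28/86.35 + 51 ≈ 92.02 → 92.
O₃: 0.13141 ∈ [0.12547, 0.16069] ↔ index [151, 200].
151 + (0.13141−0.12547)·(200−151)/(0.16069−0.12547) = 151 + 0.00594·49/0.03522 ≈ 159.26, so AQI = 159.
NO₂ 906.6: bracket 724.2–1056.1 → index 101–150; slope 49/331.9, offset 182.4.
AQI = 101 + 49/331.9·182.4 ≈ 127.93 ⇒ 128.
Sub-indices: CO→251, PM10→129, PM2.5→92, O₃→159, NO₂→128. Overall AQI = max = 251; dominant pollutant is CO.

251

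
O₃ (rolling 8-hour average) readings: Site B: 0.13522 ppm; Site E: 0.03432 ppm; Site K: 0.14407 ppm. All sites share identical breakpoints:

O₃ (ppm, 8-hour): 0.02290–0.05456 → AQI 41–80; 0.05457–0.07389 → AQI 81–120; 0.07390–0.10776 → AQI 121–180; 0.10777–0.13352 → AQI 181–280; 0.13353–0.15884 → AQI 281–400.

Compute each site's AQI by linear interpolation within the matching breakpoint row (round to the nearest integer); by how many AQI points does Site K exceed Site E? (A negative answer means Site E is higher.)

Site B 0.13522: bracket 0.13353–0.15884 → index 281–400; slope 119/0.02531, offset 0.00169.
AQI = 281 + 119/0.02531·0.00169 ≈ 288.95 ⇒ 289.
Site E: 0.03432 lies in 0.02290–0.05456, so I_lo=41, I_hi=80, C_lo=0.02290, C_hi=0.05456.
(80−41)/(0.05456−0.02290) × (0.03432−0.02290) + 41 = 39/0.03166 × 0.01142 + 41 ≈ 55.07 → 55.
Site K: 0.14407 lies in 0.13353–0.15884, so I_lo=281, I_hi=400, C_lo=0.13353, C_hi=0.15884.
(400−281)/(0.15884−0.13353) × (0.14407−0.13353) + 281 = 119/0.02531 × 0.01054 + 281 ≈ 330.56 → 331.
AQIs: Site B=289, Site E=55, Site K=331. Site K (331) − Site E (55) = 276.

276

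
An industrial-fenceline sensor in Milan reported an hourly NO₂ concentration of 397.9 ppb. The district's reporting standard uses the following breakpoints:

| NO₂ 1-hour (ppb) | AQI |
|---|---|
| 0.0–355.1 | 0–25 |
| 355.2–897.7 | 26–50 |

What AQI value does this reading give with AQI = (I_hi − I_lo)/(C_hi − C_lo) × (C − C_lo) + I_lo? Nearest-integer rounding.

28

NO₂: row 355.2–897.7 (AQI 26–50). (50−26)·(397.9−355.2)/(897.7−355.2) + 26 = 24·42.7/542.5 + 26 ≈ 27.89 → 28.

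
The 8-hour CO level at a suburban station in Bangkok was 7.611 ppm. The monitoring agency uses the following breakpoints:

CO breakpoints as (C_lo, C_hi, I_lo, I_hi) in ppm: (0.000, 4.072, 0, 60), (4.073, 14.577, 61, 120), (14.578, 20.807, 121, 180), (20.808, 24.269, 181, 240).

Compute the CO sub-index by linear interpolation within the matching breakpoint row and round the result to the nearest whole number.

81

CO 7.611: bracket 4.073–14.577 → index 61–120; slope 59/10.504, offset 3.538.
AQI = 61 + 59/10.504·3.538 ≈ 80.87 ⇒ 81.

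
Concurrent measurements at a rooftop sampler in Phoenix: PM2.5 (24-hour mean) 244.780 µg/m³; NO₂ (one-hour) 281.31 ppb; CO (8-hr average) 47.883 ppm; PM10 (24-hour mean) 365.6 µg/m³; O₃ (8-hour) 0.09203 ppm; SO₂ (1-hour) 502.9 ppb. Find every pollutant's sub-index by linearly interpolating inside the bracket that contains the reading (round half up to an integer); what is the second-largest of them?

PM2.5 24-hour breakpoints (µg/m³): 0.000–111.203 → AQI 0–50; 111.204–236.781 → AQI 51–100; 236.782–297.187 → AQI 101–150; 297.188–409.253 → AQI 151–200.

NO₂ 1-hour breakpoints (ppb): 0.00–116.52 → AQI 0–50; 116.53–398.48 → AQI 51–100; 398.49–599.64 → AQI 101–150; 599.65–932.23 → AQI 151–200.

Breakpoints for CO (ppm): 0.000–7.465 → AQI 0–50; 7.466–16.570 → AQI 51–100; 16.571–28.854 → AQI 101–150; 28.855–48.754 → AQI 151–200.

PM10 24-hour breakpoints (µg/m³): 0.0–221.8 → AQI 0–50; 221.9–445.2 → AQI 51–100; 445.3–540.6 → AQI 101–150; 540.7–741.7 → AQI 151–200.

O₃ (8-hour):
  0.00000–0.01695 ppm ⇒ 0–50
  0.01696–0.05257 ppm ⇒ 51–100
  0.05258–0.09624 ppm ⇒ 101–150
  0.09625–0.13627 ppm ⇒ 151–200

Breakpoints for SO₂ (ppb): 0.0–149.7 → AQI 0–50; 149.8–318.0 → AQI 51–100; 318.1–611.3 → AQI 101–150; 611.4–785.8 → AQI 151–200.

PM2.5: 244.780 ∈ [236.782, 297.187] ↔ index [101, 150].
101 + (244.780−236.782)·(150−101)/(297.187−236.782) = 101 + 7.998·49/60.405 ≈ 107.49, so AQI = 107.
NO₂: row 116.53–398.48 (AQI 51–100). (100−51)·(281.31−116.53)/(398.48−116.53) + 51 = 49·164.78/281.95 + 51 ≈ 79.64 → 80.
CO: row 28.855–48.754 (AQI 151–200). (200−151)·(47.883−28.855)/(48.754−28.855) + 151 = 49·19.028/19.899 + 151 ≈ 197.86 → 198.
PM10: row 221.9–445.2 (AQI 51–100). (100−51)·(365.6−221.9)/(445.2−221.9) + 51 = 49·143.7/223.3 + 51 ≈ 82.53 → 83.
O₃: 0.09203 ∈ [0.05258, 0.09624] ↔ index [101, 150].
101 + (0.09203−0.05258)·(150−101)/(0.09624−0.05258) = 101 + 0.03945·49/0.04366 ≈ 145.28, so AQI = 145.
SO₂: 502.9 ∈ [318.1, 611.3] ↔ index [101, 150].
101 + (502.9−318.1)·(150−101)/(611.3−318.1) = 101 + 184.8·49/293.2 ≈ 131.88, so AQI = 132.
Sub-indices: PM2.5→107, NO₂→80, CO→198, PM10→83, O₃→145, SO₂→132. Ranked high→low: 198, 145, 132, 107, 83, 80. Second-highest sub-index = 145.

145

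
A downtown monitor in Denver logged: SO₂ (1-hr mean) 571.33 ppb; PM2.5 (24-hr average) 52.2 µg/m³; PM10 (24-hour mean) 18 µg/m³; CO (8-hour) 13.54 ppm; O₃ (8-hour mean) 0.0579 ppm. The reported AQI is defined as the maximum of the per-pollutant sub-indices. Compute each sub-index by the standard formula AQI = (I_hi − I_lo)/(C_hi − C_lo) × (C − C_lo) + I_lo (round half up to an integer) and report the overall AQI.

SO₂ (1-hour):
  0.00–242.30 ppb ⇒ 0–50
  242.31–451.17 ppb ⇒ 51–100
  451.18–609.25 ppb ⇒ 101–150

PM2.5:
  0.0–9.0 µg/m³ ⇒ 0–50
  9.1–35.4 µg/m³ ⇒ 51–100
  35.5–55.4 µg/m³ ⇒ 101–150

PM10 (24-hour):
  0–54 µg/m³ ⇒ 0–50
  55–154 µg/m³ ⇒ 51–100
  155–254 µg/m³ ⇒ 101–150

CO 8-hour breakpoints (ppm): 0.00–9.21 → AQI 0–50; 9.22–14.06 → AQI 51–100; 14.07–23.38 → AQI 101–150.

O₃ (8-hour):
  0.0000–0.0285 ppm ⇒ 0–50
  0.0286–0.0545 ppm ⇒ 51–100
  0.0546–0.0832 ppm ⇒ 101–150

SO₂: 571.33 ∈ [451.18, 609.25] ↔ index [101, 150].
101 + (571.33−451.18)·(150−101)/(609.25−451.18) = 101 + 120.15·49/158.07 ≈ 138.25, so AQI = 138.
PM2.5: 52.2 ∈ [35.5, 55.4] ↔ index [101, 150].
101 + (52.2−35.5)·(150−101)/(55.4−35.5) = 101 + 16.7·49/19.9 ≈ 142.12, so AQI = 142.
PM10: row 0–54 (AQI 0–50). (50−0)·(18−0)/(54−0) + 0 = 50·18/54 + 0 ≈ 16.67 → 17.
CO 13.54: bracket 9.22–14.06 → index 51–100; slope 49/4.84, offset 4.32.
AQI = 51 + 49/4.84·4.32 ≈ 94.74 ⇒ 95.
O₃: 0.0579 lies in 0.0546–0.0832, so I_lo=101, I_hi=150, C_lo=0.0546, C_hi=0.0832.
(150−101)/(0.0832−0.0546) × (0.0579−0.0546) + 101 = 49/0.0286 × 0.0033 + 101 ≈ 106.65 → 107.
Sub-indices: SO₂→138, PM2.5→142, PM10→17, CO→95, O₃→107. Overall AQI = max = 142; dominant pollutant is PM2.5.

142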